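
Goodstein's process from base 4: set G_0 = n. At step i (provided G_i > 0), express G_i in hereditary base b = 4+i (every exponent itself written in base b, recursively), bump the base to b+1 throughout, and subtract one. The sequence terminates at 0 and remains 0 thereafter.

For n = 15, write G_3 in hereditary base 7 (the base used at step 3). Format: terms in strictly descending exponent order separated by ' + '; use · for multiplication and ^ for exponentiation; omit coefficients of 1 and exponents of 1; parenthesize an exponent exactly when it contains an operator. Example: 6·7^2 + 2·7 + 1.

3·7

i=0: 15 = 3·4 + 3 (b=4); 4→5: 3·5 + 3 = 18; 18−1 = 17
i=1: 17 = 3·5 + 2 (b=5); 5→6: 3·6 + 2 = 20; 20−1 = 19
i=2: 19 = 3·6 + 1 (b=6); 6→7: 3·7 + 1 = 22; 22−1 = 21
i=3: 21 = 3·7 (b=7); 7→8: 3·8 = 24; 24−1 = 23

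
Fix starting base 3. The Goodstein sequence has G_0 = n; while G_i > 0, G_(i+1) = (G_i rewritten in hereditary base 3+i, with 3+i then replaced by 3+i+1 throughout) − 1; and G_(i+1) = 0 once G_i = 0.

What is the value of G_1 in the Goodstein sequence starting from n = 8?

step 0: 8 = 2·3 + 2; sub 4 for 3: 2·4 + 2; = 10; G_1 = 10−1 = 9
step 1: 9 = 2·4 + 1; sub 5 for 4: 2·5 + 1; = 11; G_2 = 11−1 = 10

9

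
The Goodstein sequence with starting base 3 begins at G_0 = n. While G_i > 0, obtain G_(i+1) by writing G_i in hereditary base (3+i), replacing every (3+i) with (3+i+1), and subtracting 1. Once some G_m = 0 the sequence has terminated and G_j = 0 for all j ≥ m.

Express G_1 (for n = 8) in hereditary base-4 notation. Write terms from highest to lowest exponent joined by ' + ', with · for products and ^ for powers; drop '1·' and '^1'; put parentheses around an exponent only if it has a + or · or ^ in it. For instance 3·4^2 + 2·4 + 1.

8 —HB3→ 2·3 + 2 —bump→ 2·4 + 2 = 10 —(−1)→ 9
9 —HB4→ 2·4 + 1 —bump→ 2·5 + 1 = 11 —(−1)→ 10

2·4 + 1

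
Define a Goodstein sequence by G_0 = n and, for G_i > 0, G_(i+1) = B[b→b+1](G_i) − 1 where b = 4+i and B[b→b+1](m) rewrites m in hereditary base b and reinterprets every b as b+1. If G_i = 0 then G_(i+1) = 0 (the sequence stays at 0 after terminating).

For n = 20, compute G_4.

65

(0) 20|_4 = 4^2 + 4 ↦ 5^2 + 5|_5 = 30 ⇒ 29
(1) 29|_5 = 5^2 + 4 ↦ 6^2 + 4|_6 = 40 ⇒ 39
(2) 39|_6 = 6^2 + 3 ↦ 7^2 + 3|_7 = 52 ⇒ 51
(3) 51|_7 = 7^2 + 2 ↦ 8^2 + 2|_8 = 66 ⇒ 65
(4) 65|_8 = 8^2 + 1 ↦ 9^2 + 1|_9 = 82 ⇒ 81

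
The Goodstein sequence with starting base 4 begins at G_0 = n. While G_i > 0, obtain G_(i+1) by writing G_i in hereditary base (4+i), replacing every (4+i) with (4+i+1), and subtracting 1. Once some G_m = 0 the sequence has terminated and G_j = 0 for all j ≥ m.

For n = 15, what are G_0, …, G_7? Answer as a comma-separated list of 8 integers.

15, 17, 19, 21, 23, 24, 25, 26

G_0=15  [base 4] 3·4 + 3  →[4↦5]→  3·5 + 3 = 18  −1 ⇒ G_1=17
G_1=17  [base 5] 3·5 + 2  →[5↦6]→  3·6 + 2 = 20  −1 ⇒ G_2=19
G_2=19  [base 6] 3·6 + 1  →[6↦7]→  3·7 + 1 = 22  −1 ⇒ G_3=21
G_3=21  [base 7] 3·7  →[7↦8]→  3·8 = 24  −1 ⇒ G_4=23
G_4=23  [base 8] 2·8 + 7  →[8↦9]→  2·9 + 7 = 25  −1 ⇒ G_5=24
G_5=24  [base 9] 2·9 + 6  →[9↦10]→  2·10 + 6 = 26  −1 ⇒ G_6=25
G_6=25  [base 10] 2·10 + 5  →[10↦11]→  2·11 + 5 = 27  −1 ⇒ G_7=26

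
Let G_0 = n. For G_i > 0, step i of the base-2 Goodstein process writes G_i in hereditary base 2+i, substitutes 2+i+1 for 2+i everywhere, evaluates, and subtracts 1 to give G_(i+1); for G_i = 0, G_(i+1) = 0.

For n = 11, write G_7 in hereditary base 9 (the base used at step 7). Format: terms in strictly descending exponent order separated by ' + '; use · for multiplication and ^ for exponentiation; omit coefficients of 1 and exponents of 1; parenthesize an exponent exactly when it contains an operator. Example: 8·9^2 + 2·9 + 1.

7·9^9 + 7·9^7 + 7·9^6 + 7·9^5 + 7·9^4 + 7·9^3 + 7·9^2 + 7·9 + 6

G_0 = 11. HB_2(11) = 2^(2 + 1) + 2 + 1. Bump = 85. G_1 = 84.
G_1 = 84. HB_3(84) = 3^(3 + 1) + 3. Bump = 1028. G_2 = 1027.
G_2 = 1027. HB_4(1027) = 4^(4 + 1) + 3. Bump = 15628. G_3 = 15627.
G_3 = 15627. HB_5(15627) = 5^(5 + 1) + 2. Bump = 279938. G_4 = 279937.
G_4 = 279937. HB_6(279937) = 6^(6 + 1) + 1. Bump = 5764802. G_5 = 5764801.
G_5 = 5764801. HB_7(5764801) = 7^(7 + 1). Bump = 134217728. G_6 = 134217727.
G_6 = 134217727. HB_8(134217727) = 7·8^8 + 7·8^7 + 7·8^6 + 7·8^5 + 7·8^4 + 7·8^3 + 7·8^2 + 7·8 + 7. Bump = 2749609303. G_7 = 2749609302.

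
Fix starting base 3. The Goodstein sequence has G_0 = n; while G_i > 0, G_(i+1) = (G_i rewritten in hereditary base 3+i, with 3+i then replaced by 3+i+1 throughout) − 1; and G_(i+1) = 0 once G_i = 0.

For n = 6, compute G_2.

(0) 6|_3 = 2·3 ↦ 2·4|_4 = 8 ⇒ 7
(1) 7|_4 = 4 + 3 ↦ 5 + 3|_5 = 8 ⇒ 7

7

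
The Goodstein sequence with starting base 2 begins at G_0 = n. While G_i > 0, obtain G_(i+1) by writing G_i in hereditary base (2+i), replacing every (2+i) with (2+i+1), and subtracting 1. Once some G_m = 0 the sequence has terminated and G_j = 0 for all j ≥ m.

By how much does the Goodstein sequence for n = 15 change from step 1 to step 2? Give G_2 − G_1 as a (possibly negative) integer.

step 0: 15 = 2^(2 + 1) + 2^2 + 2 + 1; sub 3 for 2: 3^(3 + 1) + 3^3 + 3 + 1; = 112; G_1 = 112−1 = 111
step 1: 111 = 3^(3 + 1) + 3^3 + 3; sub 4 for 3: 4^(4 + 1) + 4^4 + 4; = 1284; G_2 = 1284−1 = 1283

1172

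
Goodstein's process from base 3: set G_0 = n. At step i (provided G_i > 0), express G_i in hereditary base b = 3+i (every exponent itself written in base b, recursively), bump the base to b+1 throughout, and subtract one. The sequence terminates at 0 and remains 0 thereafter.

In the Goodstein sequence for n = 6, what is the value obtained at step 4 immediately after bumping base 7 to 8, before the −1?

8

6 —HB3→ 2·3 —bump→ 2·4 = 8 —(−1)→ 7
7 —HB4→ 4 + 3 —bump→ 5 + 3 = 8 —(−1)→ 7
7 —HB5→ 5 + 2 —bump→ 6 + 2 = 8 —(−1)→ 7
7 —HB6→ 6 + 1 —bump→ 7 + 1 = 8 —(−1)→ 7
7 —HB7→ 7 —bump→ 8 = 8 —(−1)→ 7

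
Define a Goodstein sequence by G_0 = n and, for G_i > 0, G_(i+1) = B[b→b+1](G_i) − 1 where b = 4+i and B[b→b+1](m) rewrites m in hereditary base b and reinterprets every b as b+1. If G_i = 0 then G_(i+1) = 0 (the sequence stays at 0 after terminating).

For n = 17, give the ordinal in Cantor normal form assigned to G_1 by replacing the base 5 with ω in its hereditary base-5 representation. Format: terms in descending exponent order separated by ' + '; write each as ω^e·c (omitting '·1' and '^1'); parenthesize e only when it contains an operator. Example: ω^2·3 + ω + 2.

ω^2

step 0: 17 = 4^2 + 1; sub 5 for 4: 5^2 + 1; = 26; G_1 = 26−1 = 25
step 1: 25 = 5^2; sub 6 for 5: 6^2; = 36; G_2 = 36−1 = 35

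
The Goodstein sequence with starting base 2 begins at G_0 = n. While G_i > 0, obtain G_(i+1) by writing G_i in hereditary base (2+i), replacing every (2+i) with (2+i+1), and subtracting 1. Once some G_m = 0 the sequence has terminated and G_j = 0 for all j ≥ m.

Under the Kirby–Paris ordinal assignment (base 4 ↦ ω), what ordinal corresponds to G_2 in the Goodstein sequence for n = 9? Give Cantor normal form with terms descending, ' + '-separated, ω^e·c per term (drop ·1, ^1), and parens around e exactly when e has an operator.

ω^ω·3 + ω^3·3 + ω^2·3 + ω·3 + 3

step 0: 9 = 2^(2 + 1) + 1; sub 3 for 2: 3^(3 + 1) + 1; = 82; G_1 = 82−1 = 81
step 1: 81 = 3^(3 + 1); sub 4 for 3: 4^(4 + 1); = 1024; G_2 = 1024−1 = 1023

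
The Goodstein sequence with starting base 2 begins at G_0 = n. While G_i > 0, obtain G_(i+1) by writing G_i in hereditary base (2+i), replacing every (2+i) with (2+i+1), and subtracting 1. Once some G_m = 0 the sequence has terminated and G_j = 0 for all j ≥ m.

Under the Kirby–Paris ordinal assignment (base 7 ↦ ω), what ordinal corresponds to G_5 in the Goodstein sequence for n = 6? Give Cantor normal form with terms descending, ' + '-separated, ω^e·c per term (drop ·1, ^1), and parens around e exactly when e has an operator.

ω^5·5 + ω^4·5 + ω^3·5 + ω^2·5 + ω·5 + 4

(0) 6|_2 = 2^2 + 2 ↦ 3^3 + 3|_3 = 30 ⇒ 29
(1) 29|_3 = 3^3 + 2 ↦ 4^4 + 2|_4 = 258 ⇒ 257
(2) 257|_4 = 4^4 + 1 ↦ 5^5 + 1|_5 = 3126 ⇒ 3125
(3) 3125|_5 = 5^5 ↦ 6^6|_6 = 46656 ⇒ 46655
(4) 46655|_6 = 5·6^5 + 5·6^4 + 5·6^3 + 5·6^2 + 5·6 + 5 ↦ 5·7^5 + 5·7^4 + 5·7^3 + 5·7^2 + 5·7 + 5|_7 = 98040 ⇒ 98039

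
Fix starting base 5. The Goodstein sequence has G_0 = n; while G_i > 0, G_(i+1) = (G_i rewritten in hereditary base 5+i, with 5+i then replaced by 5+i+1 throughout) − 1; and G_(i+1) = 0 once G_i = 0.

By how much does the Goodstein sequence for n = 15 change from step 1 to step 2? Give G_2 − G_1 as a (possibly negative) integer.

i=0: 15 = 3·5 (b=5); 5→6: 3·6 = 18; 18−1 = 17
i=1: 17 = 2·6 + 5 (b=6); 6→7: 2·7 + 5 = 19; 19−1 = 18

1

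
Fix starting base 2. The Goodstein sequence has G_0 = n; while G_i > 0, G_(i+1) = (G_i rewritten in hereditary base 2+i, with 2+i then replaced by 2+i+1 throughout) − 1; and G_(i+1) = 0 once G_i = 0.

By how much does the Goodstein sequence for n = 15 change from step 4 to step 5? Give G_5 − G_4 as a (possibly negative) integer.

6261751

G_0 = 15. HB_2(15) = 2^(2 + 1) + 2^2 + 2 + 1. Bump = 112. G_1 = 111.
G_1 = 111. HB_3(111) = 3^(3 + 1) + 3^3 + 3. Bump = 1284. G_2 = 1283.
G_2 = 1283. HB_4(1283) = 4^(4 + 1) + 4^4 + 3. Bump = 18753. G_3 = 18752.
G_3 = 18752. HB_5(18752) = 5^(5 + 1) + 5^5 + 2. Bump = 326594. G_4 = 326593.
G_4 = 326593. HB_6(326593) = 6^(6 + 1) + 6^6 + 1. Bump = 6588345. G_5 = 6588344.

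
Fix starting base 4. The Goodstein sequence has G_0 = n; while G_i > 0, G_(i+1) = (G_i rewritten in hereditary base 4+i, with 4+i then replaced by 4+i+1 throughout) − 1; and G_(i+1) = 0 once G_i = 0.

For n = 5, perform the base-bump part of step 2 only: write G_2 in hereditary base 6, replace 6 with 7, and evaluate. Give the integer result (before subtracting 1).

G_0=5  [base 4] 4 + 1  →[4↦5]→  5 + 1 = 6  −1 ⇒ G_1=5
G_1=5  [base 5] 5  →[5↦6]→  6 = 6  −1 ⇒ G_2=5
G_2=5  [base 6] 5  →[6↦7]→  5 = 5  −1 ⇒ G_3=4

5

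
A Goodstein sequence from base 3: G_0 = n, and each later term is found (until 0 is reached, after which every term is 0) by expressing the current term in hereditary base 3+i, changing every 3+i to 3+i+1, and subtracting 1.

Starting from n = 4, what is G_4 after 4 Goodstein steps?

step 0: 4 = 3 + 1; sub 4 for 3: 4 + 1; = 5; G_1 = 5−1 = 4
step 1: 4 = 4; sub 5 for 4: 5; = 5; G_2 = 5−1 = 4
step 2: 4 = 4; sub 6 for 5: 4; = 4; G_3 = 4−1 = 3
step 3: 3 = 3; sub 7 for 6: 3; = 3; G_4 = 3−1 = 2
step 4: 2 = 2; sub 8 for 7: 2; = 2; G_5 = 2−1 = 1

2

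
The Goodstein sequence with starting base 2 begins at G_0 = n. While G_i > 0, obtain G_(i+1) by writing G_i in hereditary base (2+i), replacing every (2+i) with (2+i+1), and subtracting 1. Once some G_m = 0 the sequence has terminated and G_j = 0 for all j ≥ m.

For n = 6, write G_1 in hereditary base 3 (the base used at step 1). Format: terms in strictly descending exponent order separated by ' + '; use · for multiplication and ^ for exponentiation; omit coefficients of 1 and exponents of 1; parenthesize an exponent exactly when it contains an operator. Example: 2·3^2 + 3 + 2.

(0) 6|_2 = 2^2 + 2 ↦ 3^3 + 3|_3 = 30 ⇒ 29
(1) 29|_3 = 3^3 + 2 ↦ 4^4 + 2|_4 = 258 ⇒ 257

3^3 + 2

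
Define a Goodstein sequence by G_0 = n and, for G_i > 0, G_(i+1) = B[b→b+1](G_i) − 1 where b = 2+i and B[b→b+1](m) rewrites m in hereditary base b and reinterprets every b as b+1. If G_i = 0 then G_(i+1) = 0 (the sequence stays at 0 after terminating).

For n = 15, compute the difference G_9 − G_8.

3038500650159

[0] 15 ≡ 2^(2 + 1) + 2^2 + 2 + 1 (base 2). Lift 3: 112. −1: 111.
[1] 111 ≡ 3^(3 + 1) + 3^3 + 3 (base 3). Lift 4: 1284. −1: 1283.
[2] 1283 ≡ 4^(4 + 1) + 4^4 + 3 (base 4). Lift 5: 18753. −1: 18752.
[3] 18752 ≡ 5^(5 + 1) + 5^5 + 2 (base 5). Lift 6: 326594. −1: 326593.
[4] 326593 ≡ 6^(6 + 1) + 6^6 + 1 (base 6). Lift 7: 6588345. −1: 6588344.
[5] 6588344 ≡ 7^(7 + 1) + 7^7 (base 7). Lift 8: 150994944. −1: 150994943.
[6] 150994943 ≡ 8^(8 + 1) + 7·8^7 + 7·8^6 + 7·8^5 + 7·8^4 + 7·8^3 + 7·8^2 + 7·8 + 7 (base 8). Lift 9: 3524450281. −1: 3524450280.
[7] 3524450280 ≡ 9^(9 + 1) + 7·9^7 + 7·9^6 + 7·9^5 + 7·9^4 + 7·9^3 + 7·9^2 + 7·9 + 6 (base 9). Lift 10: 100077777776. −1: 100077777775.
[8] 100077777775 ≡ 10^(10 + 1) + 7·10^7 + 7·10^6 + 7·10^5 + 7·10^4 + 7·10^3 + 7·10^2 + 7·10 + 5 (base 10). Lift 11: 3138578427935. −1: 3138578427934.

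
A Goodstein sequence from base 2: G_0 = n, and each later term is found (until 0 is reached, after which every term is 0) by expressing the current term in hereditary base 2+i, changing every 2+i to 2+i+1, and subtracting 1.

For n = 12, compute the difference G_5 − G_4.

base 2: 12 = 2^(2 + 1) + 2^2; at 3: 3^(3 + 1) + 3^3 = 108; next = 107
base 3: 107 = 3^(3 + 1) + 2·3^2 + 2·3 + 2; at 4: 4^(4 + 1) + 2·4^2 + 2·4 + 2 = 1066; next = 1065
base 4: 1065 = 4^(4 + 1) + 2·4^2 + 2·4 + 1; at 5: 5^(5 + 1) + 2·5^2 + 2·5 + 1 = 15686; next = 15685
base 5: 15685 = 5^(5 + 1) + 2·5^2 + 2·5; at 6: 6^(6 + 1) + 2·6^2 + 2·6 = 280020; next = 280019
base 6: 280019 = 6^(6 + 1) + 2·6^2 + 6 + 5; at 7: 7^(7 + 1) + 2·7^2 + 7 + 5 = 5764911; next = 5764910

5484891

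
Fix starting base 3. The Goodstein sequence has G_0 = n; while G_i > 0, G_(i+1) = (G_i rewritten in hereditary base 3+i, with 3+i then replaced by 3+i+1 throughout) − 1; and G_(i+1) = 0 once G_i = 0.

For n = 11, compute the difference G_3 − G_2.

base 3: 11 = 3^2 + 2; at 4: 4^2 + 2 = 18; next = 17
base 4: 17 = 4^2 + 1; at 5: 5^2 + 1 = 26; next = 25
base 5: 25 = 5^2; at 6: 6^2 = 36; next = 35

10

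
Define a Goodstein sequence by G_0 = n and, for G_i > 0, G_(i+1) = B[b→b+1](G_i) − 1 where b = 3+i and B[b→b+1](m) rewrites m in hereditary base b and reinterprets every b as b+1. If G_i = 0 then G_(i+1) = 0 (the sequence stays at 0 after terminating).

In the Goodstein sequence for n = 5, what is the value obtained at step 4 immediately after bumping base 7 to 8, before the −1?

4

step 0: 5 = 3 + 2; sub 4 for 3: 4 + 2; = 6; G_1 = 6−1 = 5
step 1: 5 = 4 + 1; sub 5 for 4: 5 + 1; = 6; G_2 = 6−1 = 5
step 2: 5 = 5; sub 6 for 5: 6; = 6; G_3 = 6−1 = 5
step 3: 5 = 5; sub 7 for 6: 5; = 5; G_4 = 5−1 = 4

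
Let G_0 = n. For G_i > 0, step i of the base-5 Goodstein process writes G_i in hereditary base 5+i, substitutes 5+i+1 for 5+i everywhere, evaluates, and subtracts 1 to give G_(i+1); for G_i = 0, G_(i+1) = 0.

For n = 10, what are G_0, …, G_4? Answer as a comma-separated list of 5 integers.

10, 11, 11, 11, 11

(0) 10|_5 = 2·5 ↦ 2·6|_6 = 12 ⇒ 11
(1) 11|_6 = 6 + 5 ↦ 7 + 5|_7 = 12 ⇒ 11
(2) 11|_7 = 7 + 4 ↦ 8 + 4|_8 = 12 ⇒ 11
(3) 11|_8 = 8 + 3 ↦ 9 + 3|_9 = 12 ⇒ 11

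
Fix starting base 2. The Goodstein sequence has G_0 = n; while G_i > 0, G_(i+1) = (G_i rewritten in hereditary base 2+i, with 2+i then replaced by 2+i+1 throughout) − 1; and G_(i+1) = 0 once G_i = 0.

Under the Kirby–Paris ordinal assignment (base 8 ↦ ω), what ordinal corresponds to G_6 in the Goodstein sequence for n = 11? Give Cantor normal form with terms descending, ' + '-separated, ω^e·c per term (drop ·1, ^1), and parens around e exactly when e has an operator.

ω^ω·7 + ω^7·7 + ω^6·7 + ω^5·7 + ω^4·7 + ω^3·7 + ω^2·7 + ω·7 + 7

i=0: 11 = 2^(2 + 1) + 2 + 1 (b=2); 2→3: 3^(3 + 1) + 3 + 1 = 85; 85−1 = 84
i=1: 84 = 3^(3 + 1) + 3 (b=3); 3→4: 4^(4 + 1) + 4 = 1028; 1028−1 = 1027
i=2: 1027 = 4^(4 + 1) + 3 (b=4); 4→5: 5^(5 + 1) + 3 = 15628; 15628−1 = 15627
i=3: 15627 = 5^(5 + 1) + 2 (b=5); 5→6: 6^(6 + 1) + 2 = 279938; 279938−1 = 279937
i=4: 279937 = 6^(6 + 1) + 1 (b=6); 6→7: 7^(7 + 1) + 1 = 5764802; 5764802−1 = 5764801
i=5: 5764801 = 7^(7 + 1) (b=7); 7→8: 8^(8 + 1) = 134217728; 134217728−1 = 134217727
i=6: 134217727 = 7·8^8 + 7·8^7 + 7·8^6 + 7·8^5 + 7·8^4 + 7·8^3 + 7·8^2 + 7·8 + 7 (b=8); 8→9: 7·9^9 + 7·9^7 + 7·9^6 + 7·9^5 + 7·9^4 + 7·9^3 + 7·9^2 + 7·9 + 7 = 2749609303; 2749609303−1 = 2749609302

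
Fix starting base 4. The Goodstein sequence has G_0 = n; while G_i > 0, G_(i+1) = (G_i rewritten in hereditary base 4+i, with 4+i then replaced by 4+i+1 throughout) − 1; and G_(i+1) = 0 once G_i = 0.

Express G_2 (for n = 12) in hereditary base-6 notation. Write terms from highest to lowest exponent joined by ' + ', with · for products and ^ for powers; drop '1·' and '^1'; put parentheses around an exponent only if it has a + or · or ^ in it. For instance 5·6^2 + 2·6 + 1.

[0] 12 ≡ 3·4 (base 4). Lift 5: 15. −1: 14.
[1] 14 ≡ 2·5 + 4 (base 5). Lift 6: 16. −1: 15.
[2] 15 ≡ 2·6 + 3 (base 6). Lift 7: 17. −1: 16.

2·6 + 3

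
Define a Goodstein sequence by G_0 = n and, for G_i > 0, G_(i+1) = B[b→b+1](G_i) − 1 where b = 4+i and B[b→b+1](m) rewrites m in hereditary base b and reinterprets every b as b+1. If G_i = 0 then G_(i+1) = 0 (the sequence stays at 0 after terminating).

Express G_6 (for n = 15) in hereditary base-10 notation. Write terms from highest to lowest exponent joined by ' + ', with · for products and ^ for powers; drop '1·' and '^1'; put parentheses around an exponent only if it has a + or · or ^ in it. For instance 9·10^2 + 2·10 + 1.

i=0: 15 = 3·4 + 3 (b=4); 4→5: 3·5 + 3 = 18; 18−1 = 17
i=1: 17 = 3·5 + 2 (b=5); 5→6: 3·6 + 2 = 20; 20−1 = 19
i=2: 19 = 3·6 + 1 (b=6); 6→7: 3·7 + 1 = 22; 22−1 = 21
i=3: 21 = 3·7 (b=7); 7→8: 3·8 = 24; 24−1 = 23
i=4: 23 = 2·8 + 7 (b=8); 8→9: 2·9 + 7 = 25; 25−1 = 24
i=5: 24 = 2·9 + 6 (b=9); 9→10: 2·10 + 6 = 26; 26−1 = 25

2·10 + 5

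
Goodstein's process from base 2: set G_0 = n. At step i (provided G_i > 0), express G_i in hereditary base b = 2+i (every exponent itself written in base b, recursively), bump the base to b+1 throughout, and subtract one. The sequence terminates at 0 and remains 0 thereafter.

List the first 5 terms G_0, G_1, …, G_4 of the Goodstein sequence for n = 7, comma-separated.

7, 30, 259, 3127, 46657

(0) 7|_2 = 2^2 + 2 + 1 ↦ 3^3 + 3 + 1|_3 = 31 ⇒ 30
(1) 30|_3 = 3^3 + 3 ↦ 4^4 + 4|_4 = 260 ⇒ 259
(2) 259|_4 = 4^4 + 3 ↦ 5^5 + 3|_5 = 3128 ⇒ 3127
(3) 3127|_5 = 5^5 + 2 ↦ 6^6 + 2|_6 = 46658 ⇒ 46657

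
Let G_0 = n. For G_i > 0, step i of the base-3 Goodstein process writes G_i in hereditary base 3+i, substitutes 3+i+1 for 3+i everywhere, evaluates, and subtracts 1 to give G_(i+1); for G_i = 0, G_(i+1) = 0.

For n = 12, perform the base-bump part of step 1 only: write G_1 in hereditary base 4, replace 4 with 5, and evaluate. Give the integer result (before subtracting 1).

28

[0] 12 ≡ 3^2 + 3 (base 3). Lift 4: 20. −1: 19.
[1] 19 ≡ 4^2 + 3 (base 4). Lift 5: 28. −1: 27.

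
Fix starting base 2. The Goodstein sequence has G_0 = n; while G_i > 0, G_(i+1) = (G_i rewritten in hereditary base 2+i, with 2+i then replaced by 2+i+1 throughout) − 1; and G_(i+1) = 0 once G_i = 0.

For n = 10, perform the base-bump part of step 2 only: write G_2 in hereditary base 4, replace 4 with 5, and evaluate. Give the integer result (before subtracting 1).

15626

base 2: 10 = 2^(2 + 1) + 2; at 3: 3^(3 + 1) + 3 = 84; next = 83
base 3: 83 = 3^(3 + 1) + 2; at 4: 4^(4 + 1) + 2 = 1026; next = 1025
base 4: 1025 = 4^(4 + 1) + 1; at 5: 5^(5 + 1) + 1 = 15626; next = 15625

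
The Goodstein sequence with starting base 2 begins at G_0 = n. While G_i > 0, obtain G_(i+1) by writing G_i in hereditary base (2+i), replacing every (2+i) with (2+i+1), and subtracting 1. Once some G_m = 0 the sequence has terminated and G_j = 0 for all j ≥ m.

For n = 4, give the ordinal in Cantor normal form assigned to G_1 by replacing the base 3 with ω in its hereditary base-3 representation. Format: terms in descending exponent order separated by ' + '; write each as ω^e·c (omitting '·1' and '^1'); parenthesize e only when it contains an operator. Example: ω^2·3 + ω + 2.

ω^2·2 + ω·2 + 2

G_0 = 4. HB_2(4) = 2^2. Bump = 27. G_1 = 26.
G_1 = 26. HB_3(26) = 2·3^2 + 2·3 + 2. Bump = 42. G_2 = 41.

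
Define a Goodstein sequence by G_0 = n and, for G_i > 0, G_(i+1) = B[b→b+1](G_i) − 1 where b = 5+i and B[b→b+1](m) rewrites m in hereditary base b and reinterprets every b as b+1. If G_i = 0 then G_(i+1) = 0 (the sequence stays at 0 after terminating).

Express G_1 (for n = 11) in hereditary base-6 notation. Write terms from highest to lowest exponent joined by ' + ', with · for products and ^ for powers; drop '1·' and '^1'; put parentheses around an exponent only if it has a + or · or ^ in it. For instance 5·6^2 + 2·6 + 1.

2·6

base 5: 11 = 2·5 + 1; at 6: 2·6 + 1 = 13; next = 12
base 6: 12 = 2·6; at 7: 2·7 = 14; next = 13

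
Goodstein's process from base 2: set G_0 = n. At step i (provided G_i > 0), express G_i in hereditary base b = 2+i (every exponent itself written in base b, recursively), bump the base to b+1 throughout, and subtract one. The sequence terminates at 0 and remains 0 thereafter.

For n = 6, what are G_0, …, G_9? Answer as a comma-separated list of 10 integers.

G_0=6  [base 2] 2^2 + 2  →[2↦3]→  3^3 + 3 = 30  −1 ⇒ G_1=29
G_1=29  [base 3] 3^3 + 2  →[3↦4]→  4^4 + 2 = 258  −1 ⇒ G_2=257
G_2=257  [base 4] 4^4 + 1  →[4↦5]→  5^5 + 1 = 3126  −1 ⇒ G_3=3125
G_3=3125  [base 5] 5^5  →[5↦6]→  6^6 = 46656  −1 ⇒ G_4=46655
G_4=46655  [base 6] 5·6^5 + 5·6^4 + 5·6^3 + 5·6^2 + 5·6 + 5  →[6↦7]→  5·7^5 + 5·7^4 + 5·7^3 + 5·7^2 + 5·7 + 5 = 98040  −1 ⇒ G_5=98039
G_5=98039  [base 7] 5·7^5 + 5·7^4 + 5·7^3 + 5·7^2 + 5·7 + 4  →[7↦8]→  5·8^5 + 5·8^4 + 5·8^3 + 5·8^2 + 5·8 + 4 = 187244  −1 ⇒ G_6=187243
G_6=187243  [base 8] 5·8^5 + 5·8^4 + 5·8^3 + 5·8^2 + 5·8 + 3  →[8↦9]→  5·9^5 + 5·9^4 + 5·9^3 + 5·9^2 + 5·9 + 3 = 332148  −1 ⇒ G_7=332147
G_7=332147  [base 9] 5·9^5 + 5·9^4 + 5·9^3 + 5·9^2 + 5·9 + 2  →[9↦10]→  5·10^5 + 5·10^4 + 5·10^3 + 5·10^2 + 5·10 + 2 = 555552  −1 ⇒ G_8=555551
G_8=555551  [base 10] 5·10^5 + 5·10^4 + 5·10^3 + 5·10^2 + 5·10 + 1  →[10↦11]→  5·11^5 + 5·11^4 + 5·11^3 + 5·11^2 + 5·11 + 1 = 885776  −1 ⇒ G_9=885775

6, 29, 257, 3125, 46655, 98039, 187243, 332147, 555551, 885775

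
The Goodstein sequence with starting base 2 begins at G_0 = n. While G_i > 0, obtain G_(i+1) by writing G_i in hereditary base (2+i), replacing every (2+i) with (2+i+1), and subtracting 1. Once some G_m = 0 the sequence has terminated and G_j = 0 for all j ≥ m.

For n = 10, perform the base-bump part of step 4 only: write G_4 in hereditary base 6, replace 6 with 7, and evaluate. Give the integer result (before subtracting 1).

(0) 10|_2 = 2^(2 + 1) + 2 ↦ 3^(3 + 1) + 3|_3 = 84 ⇒ 83
(1) 83|_3 = 3^(3 + 1) + 2 ↦ 4^(4 + 1) + 2|_4 = 1026 ⇒ 1025
(2) 1025|_4 = 4^(4 + 1) + 1 ↦ 5^(5 + 1) + 1|_5 = 15626 ⇒ 15625
(3) 15625|_5 = 5^(5 + 1) ↦ 6^(6 + 1)|_6 = 279936 ⇒ 279935
(4) 279935|_6 = 5·6^6 + 5·6^5 + 5·6^4 + 5·6^3 + 5·6^2 + 5·6 + 5 ↦ 5·7^7 + 5·7^5 + 5·7^4 + 5·7^3 + 5·7^2 + 5·7 + 5|_7 = 4215755 ⇒ 4215754

4215755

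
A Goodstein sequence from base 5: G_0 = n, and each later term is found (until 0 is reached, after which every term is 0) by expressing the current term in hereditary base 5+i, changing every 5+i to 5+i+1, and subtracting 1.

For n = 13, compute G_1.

base 5: 13 = 2·5 + 3; at 6: 2·6 + 3 = 15; next = 14
base 6: 14 = 2·6 + 2; at 7: 2·7 + 2 = 16; next = 15

14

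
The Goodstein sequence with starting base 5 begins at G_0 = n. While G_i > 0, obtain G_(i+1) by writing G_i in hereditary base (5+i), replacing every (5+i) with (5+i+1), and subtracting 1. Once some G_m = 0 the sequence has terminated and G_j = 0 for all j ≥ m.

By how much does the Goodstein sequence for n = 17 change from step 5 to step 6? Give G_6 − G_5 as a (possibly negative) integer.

1

17 —HB5→ 3·5 + 2 —bump→ 3·6 + 2 = 20 —(−1)→ 19
19 —HB6→ 3·6 + 1 —bump→ 3·7 + 1 = 22 —(−1)→ 21
21 —HB7→ 3·7 —bump→ 3·8 = 24 —(−1)→ 23
23 —HB8→ 2·8 + 7 —bump→ 2·9 + 7 = 25 —(−1)→ 24
24 —HB9→ 2·9 + 6 —bump→ 2·10 + 6 = 26 —(−1)→ 25
25 —HB10→ 2·10 + 5 —bump→ 2·11 + 5 = 27 —(−1)→ 26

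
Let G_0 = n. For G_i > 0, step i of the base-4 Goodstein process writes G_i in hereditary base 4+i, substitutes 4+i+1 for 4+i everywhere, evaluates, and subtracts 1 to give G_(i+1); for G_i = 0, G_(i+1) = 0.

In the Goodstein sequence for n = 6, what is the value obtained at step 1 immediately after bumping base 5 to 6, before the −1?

step 0: 6 = 4 + 2; sub 5 for 4: 5 + 2; = 7; G_1 = 7−1 = 6
step 1: 6 = 5 + 1; sub 6 for 5: 6 + 1; = 7; G_2 = 7−1 = 6

7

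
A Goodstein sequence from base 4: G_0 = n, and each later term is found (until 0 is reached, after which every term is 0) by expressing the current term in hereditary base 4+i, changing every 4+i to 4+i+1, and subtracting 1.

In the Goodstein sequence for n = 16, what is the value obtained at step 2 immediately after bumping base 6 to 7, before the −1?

31

step 0: 16 = 4^2; sub 5 for 4: 5^2; = 25; G_1 = 25−1 = 24
step 1: 24 = 4·5 + 4; sub 6 for 5: 4·6 + 4; = 28; G_2 = 28−1 = 27
step 2: 27 = 4·6 + 3; sub 7 for 6: 4·7 + 3; = 31; G_3 = 31−1 = 30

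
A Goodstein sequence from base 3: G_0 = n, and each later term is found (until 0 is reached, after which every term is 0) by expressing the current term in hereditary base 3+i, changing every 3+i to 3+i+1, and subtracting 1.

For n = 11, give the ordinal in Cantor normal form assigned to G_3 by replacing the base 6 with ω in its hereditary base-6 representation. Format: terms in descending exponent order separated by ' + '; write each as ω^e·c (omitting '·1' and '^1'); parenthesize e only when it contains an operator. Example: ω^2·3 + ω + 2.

ω·5 + 5

base 3: 11 = 3^2 + 2; at 4: 4^2 + 2 = 18; next = 17
base 4: 17 = 4^2 + 1; at 5: 5^2 + 1 = 26; next = 25
base 5: 25 = 5^2; at 6: 6^2 = 36; next = 35
base 6: 35 = 5·6 + 5; at 7: 5·7 + 5 = 40; next = 39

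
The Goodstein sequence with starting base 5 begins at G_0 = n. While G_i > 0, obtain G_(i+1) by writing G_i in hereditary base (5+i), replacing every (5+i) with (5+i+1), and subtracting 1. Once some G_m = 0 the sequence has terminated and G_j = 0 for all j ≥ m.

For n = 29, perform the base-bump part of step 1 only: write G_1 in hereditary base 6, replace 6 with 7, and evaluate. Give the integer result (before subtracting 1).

52

[0] 29 ≡ 5^2 + 4 (base 5). Lift 6: 40. −1: 39.
[1] 39 ≡ 6^2 + 3 (base 6). Lift 7: 52. −1: 51.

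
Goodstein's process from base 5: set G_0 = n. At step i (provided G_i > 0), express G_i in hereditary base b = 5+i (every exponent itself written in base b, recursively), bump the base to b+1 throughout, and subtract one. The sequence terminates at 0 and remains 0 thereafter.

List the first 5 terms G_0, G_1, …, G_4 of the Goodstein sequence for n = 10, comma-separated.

10, 11, 11, 11, 11

(0) 10|_5 = 2·5 ↦ 2·6|_6 = 12 ⇒ 11
(1) 11|_6 = 6 + 5 ↦ 7 + 5|_7 = 12 ⇒ 11
(2) 11|_7 = 7 + 4 ↦ 8 + 4|_8 = 12 ⇒ 11
(3) 11|_8 = 8 + 3 ↦ 9 + 3|_9 = 12 ⇒ 11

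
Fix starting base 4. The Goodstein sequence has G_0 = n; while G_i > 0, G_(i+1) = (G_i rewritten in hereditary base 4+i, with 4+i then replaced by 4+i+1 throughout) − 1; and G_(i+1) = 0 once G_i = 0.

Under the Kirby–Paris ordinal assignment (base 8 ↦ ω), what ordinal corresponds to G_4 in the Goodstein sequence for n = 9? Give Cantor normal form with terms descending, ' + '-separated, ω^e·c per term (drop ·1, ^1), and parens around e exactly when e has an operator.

ω + 3

(0) 9|_4 = 2·4 + 1 ↦ 2·5 + 1|_5 = 11 ⇒ 10
(1) 10|_5 = 2·5 ↦ 2·6|_6 = 12 ⇒ 11
(2) 11|_6 = 6 + 5 ↦ 7 + 5|_7 = 12 ⇒ 11
(3) 11|_7 = 7 + 4 ↦ 8 + 4|_8 = 12 ⇒ 11
(4) 11|_8 = 8 + 3 ↦ 9 + 3|_9 = 12 ⇒ 11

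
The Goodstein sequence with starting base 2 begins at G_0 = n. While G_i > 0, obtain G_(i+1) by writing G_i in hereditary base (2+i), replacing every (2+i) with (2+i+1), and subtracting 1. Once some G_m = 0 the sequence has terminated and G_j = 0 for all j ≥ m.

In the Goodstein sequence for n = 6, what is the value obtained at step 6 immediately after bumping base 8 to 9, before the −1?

base 2: 6 = 2^2 + 2; at 3: 3^3 + 3 = 30; next = 29
base 3: 29 = 3^3 + 2; at 4: 4^4 + 2 = 258; next = 257
base 4: 257 = 4^4 + 1; at 5: 5^5 + 1 = 3126; next = 3125
base 5: 3125 = 5^5; at 6: 6^6 = 46656; next = 46655
base 6: 46655 = 5·6^5 + 5·6^4 + 5·6^3 + 5·6^2 + 5·6 + 5; at 7: 5·7^5 + 5·7^4 + 5·7^3 + 5·7^2 + 5·7 + 5 = 98040; next = 98039
base 7: 98039 = 5·7^5 + 5·7^4 + 5·7^3 + 5·7^2 + 5·7 + 4; at 8: 5·8^5 + 5·8^4 + 5·8^3 + 5·8^2 + 5·8 + 4 = 187244; next = 187243
base 8: 187243 = 5·8^5 + 5·8^4 + 5·8^3 + 5·8^2 + 5·8 + 3; at 9: 5·9^5 + 5·9^4 + 5·9^3 + 5·9^2 + 5·9 + 3 = 332148; next = 332147

332148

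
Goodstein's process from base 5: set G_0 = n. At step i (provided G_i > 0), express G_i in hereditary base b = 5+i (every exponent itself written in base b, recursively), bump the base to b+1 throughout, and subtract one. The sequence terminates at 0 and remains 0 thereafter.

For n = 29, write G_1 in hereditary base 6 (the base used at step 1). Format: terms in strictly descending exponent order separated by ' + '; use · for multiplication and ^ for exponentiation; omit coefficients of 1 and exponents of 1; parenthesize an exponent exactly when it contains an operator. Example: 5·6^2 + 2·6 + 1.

6^2 + 3

i=0: 29 = 5^2 + 4 (b=5); 5→6: 6^2 + 4 = 40; 40−1 = 39
i=1: 39 = 6^2 + 3 (b=6); 6→7: 7^2 + 3 = 52; 52−1 = 51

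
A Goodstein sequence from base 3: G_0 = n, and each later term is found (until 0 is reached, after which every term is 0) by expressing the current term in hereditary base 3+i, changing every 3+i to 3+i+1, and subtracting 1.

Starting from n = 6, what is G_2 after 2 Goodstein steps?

(0) 6|_3 = 2·3 ↦ 2·4|_4 = 8 ⇒ 7
(1) 7|_4 = 4 + 3 ↦ 5 + 3|_5 = 8 ⇒ 7
(2) 7|_5 = 5 + 2 ↦ 6 + 2|_6 = 8 ⇒ 7

7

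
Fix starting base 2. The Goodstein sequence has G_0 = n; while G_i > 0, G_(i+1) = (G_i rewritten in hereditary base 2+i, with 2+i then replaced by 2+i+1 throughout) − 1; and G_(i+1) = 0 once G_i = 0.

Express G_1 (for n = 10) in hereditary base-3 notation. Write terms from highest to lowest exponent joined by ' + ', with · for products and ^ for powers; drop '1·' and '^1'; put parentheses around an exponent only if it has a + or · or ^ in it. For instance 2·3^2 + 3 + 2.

3^(3 + 1) + 2

step 0: 10 = 2^(2 + 1) + 2; sub 3 for 2: 3^(3 + 1) + 3; = 84; G_1 = 84−1 = 83
step 1: 83 = 3^(3 + 1) + 2; sub 4 for 3: 4^(4 + 1) + 2; = 1026; G_2 = 1026−1 = 1025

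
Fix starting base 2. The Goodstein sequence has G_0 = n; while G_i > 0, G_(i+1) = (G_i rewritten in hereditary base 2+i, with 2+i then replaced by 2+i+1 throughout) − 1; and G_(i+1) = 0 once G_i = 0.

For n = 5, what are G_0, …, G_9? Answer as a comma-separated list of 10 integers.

[0] 5 ≡ 2^2 + 1 (base 2). Lift 3: 28. −1: 27.
[1] 27 ≡ 3^3 (base 3). Lift 4: 256. −1: 255.
[2] 255 ≡ 3·4^3 + 3·4^2 + 3·4 + 3 (base 4). Lift 5: 468. −1: 467.
[3] 467 ≡ 3·5^3 + 3·5^2 + 3·5 + 2 (base 5). Lift 6: 776. −1: 775.
[4] 775 ≡ 3·6^3 + 3·6^2 + 3·6 + 1 (base 6). Lift 7: 1198. −1: 1197.
[5] 1197 ≡ 3·7^3 + 3·7^2 + 3·7 (base 7). Lift 8: 1752. −1: 1751.
[6] 1751 ≡ 3·8^3 + 3·8^2 + 2·8 + 7 (base 8). Lift 9: 2455. −1: 2454.
[7] 2454 ≡ 3·9^3 + 3·9^2 + 2·9 + 6 (base 9). Lift 10: 3326. −1: 3325.
[8] 3325 ≡ 3·10^3 + 3·10^2 + 2·10 + 5 (base 10). Lift 11: 4383. −1: 4382.

5, 27, 255, 467, 775, 1197, 1751, 2454, 3325, 4382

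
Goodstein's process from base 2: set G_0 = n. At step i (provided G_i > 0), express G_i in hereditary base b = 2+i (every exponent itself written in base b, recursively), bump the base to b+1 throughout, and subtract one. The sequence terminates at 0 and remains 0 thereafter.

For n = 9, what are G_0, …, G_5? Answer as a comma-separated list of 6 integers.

9, 81, 1023, 9842, 140743, 2471826

G_0=9  [base 2] 2^(2 + 1) + 1  →[2↦3]→  3^(3 + 1) + 1 = 82  −1 ⇒ G_1=81
G_1=81  [base 3] 3^(3 + 1)  →[3↦4]→  4^(4 + 1) = 1024  −1 ⇒ G_2=1023
G_2=1023  [base 4] 3·4^4 + 3·4^3 + 3·4^2 + 3·4 + 3  →[4↦5]→  3·5^5 + 3·5^3 + 3·5^2 + 3·5 + 3 = 9843  −1 ⇒ G_3=9842
G_3=9842  [base 5] 3·5^5 + 3·5^3 + 3·5^2 + 3·5 + 2  →[5↦6]→  3·6^6 + 3·6^3 + 3·6^2 + 3·6 + 2 = 140744  −1 ⇒ G_4=140743
G_4=140743  [base 6] 3·6^6 + 3·6^3 + 3·6^2 + 3·6 + 1  →[6↦7]→  3·7^7 + 3·7^3 + 3·7^2 + 3·7 + 1 = 2471827  −1 ⇒ G_5=2471826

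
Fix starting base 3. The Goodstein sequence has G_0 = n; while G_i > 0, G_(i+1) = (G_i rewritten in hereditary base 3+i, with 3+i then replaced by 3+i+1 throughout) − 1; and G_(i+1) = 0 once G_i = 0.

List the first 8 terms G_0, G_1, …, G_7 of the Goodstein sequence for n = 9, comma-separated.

step 0: 9 = 3^2; sub 4 for 3: 4^2; = 16; G_1 = 16−1 = 15
step 1: 15 = 3·4 + 3; sub 5 for 4: 3·5 + 3; = 18; G_2 = 18−1 = 17
step 2: 17 = 3·5 + 2; sub 6 for 5: 3·6 + 2; = 20; G_3 = 20−1 = 19
step 3: 19 = 3·6 + 1; sub 7 for 6: 3·7 + 1; = 22; G_4 = 22−1 = 21
step 4: 21 = 3·7; sub 8 for 7: 3·8; = 24; G_5 = 24−1 = 23
step 5: 23 = 2·8 + 7; sub 9 for 8: 2·9 + 7; = 25; G_6 = 25−1 = 24
step 6: 24 = 2·9 + 6; sub 10 for 9: 2·10 + 6; = 26; G_7 = 26−1 = 25

9, 15, 17, 19, 21, 23, 24, 25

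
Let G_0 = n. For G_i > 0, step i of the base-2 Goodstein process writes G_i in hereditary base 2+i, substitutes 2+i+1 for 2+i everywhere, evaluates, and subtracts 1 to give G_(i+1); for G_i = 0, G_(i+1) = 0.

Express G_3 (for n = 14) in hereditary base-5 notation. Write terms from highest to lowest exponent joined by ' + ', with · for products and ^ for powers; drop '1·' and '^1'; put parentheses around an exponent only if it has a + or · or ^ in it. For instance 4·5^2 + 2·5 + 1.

5^(5 + 1) + 5^5

base 2: 14 = 2^(2 + 1) + 2^2 + 2; at 3: 3^(3 + 1) + 3^3 + 3 = 111; next = 110
base 3: 110 = 3^(3 + 1) + 3^3 + 2; at 4: 4^(4 + 1) + 4^4 + 2 = 1282; next = 1281
base 4: 1281 = 4^(4 + 1) + 4^4 + 1; at 5: 5^(5 + 1) + 5^5 + 1 = 18751; next = 18750
base 5: 18750 = 5^(5 + 1) + 5^5; at 6: 6^(6 + 1) + 6^6 = 326592; next = 326591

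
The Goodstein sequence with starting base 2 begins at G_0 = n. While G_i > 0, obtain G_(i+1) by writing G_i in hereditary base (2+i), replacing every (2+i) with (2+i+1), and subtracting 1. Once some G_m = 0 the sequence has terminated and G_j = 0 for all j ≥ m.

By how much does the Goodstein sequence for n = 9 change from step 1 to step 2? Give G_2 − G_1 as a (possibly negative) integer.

942

9 —HB2→ 2^(2 + 1) + 1 —bump→ 3^(3 + 1) + 1 = 82 —(−1)→ 81
81 —HB3→ 3^(3 + 1) —bump→ 4^(4 + 1) = 1024 —(−1)→ 1023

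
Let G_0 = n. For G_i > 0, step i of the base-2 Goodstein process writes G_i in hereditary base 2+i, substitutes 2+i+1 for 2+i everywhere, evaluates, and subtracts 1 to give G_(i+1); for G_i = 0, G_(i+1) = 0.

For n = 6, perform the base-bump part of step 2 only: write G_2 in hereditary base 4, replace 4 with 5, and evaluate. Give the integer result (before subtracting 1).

3126

base 2: 6 = 2^2 + 2; at 3: 3^3 + 3 = 30; next = 29
base 3: 29 = 3^3 + 2; at 4: 4^4 + 2 = 258; next = 257
base 4: 257 = 4^4 + 1; at 5: 5^5 + 1 = 3126; next = 3125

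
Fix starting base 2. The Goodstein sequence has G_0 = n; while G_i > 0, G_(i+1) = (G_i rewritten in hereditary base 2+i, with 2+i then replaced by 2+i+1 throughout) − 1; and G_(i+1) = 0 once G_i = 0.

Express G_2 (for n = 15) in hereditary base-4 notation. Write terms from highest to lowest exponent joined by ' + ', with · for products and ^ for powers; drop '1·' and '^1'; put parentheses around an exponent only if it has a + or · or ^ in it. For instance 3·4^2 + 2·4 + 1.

4^(4 + 1) + 4^4 + 3

G_0 = 15. HB_2(15) = 2^(2 + 1) + 2^2 + 2 + 1. Bump = 112. G_1 = 111.
G_1 = 111. HB_3(111) = 3^(3 + 1) + 3^3 + 3. Bump = 1284. G_2 = 1283.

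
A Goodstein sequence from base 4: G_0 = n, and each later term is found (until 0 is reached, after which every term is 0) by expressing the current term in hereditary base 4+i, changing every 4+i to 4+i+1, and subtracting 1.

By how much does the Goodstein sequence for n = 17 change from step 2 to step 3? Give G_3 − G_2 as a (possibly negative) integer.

step 0: 17 = 4^2 + 1; sub 5 for 4: 5^2 + 1; = 26; G_1 = 26−1 = 25
step 1: 25 = 5^2; sub 6 for 5: 6^2; = 36; G_2 = 36−1 = 35
step 2: 35 = 5·6 + 5; sub 7 for 6: 5·7 + 5; = 40; G_3 = 40−1 = 39

4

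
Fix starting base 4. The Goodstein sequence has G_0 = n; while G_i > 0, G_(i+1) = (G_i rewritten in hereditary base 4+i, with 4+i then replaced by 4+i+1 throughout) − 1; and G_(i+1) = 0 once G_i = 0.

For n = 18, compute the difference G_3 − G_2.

base 4: 18 = 4^2 + 2; at 5: 5^2 + 2 = 27; next = 26
base 5: 26 = 5^2 + 1; at 6: 6^2 + 1 = 37; next = 36
base 6: 36 = 6^2; at 7: 7^2 = 49; next = 48

12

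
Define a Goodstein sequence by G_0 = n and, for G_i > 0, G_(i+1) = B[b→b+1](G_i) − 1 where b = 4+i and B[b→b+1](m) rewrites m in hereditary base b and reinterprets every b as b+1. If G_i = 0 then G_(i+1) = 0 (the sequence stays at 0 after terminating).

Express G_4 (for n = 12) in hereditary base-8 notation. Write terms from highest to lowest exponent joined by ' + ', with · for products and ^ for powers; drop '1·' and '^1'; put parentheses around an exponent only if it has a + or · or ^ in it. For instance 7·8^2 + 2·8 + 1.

[0] 12 ≡ 3·4 (base 4). Lift 5: 15. −1: 14.
[1] 14 ≡ 2·5 + 4 (base 5). Lift 6: 16. −1: 15.
[2] 15 ≡ 2·6 + 3 (base 6). Lift 7: 17. −1: 16.
[3] 16 ≡ 2·7 + 2 (base 7). Lift 8: 18. −1: 17.

2·8 + 1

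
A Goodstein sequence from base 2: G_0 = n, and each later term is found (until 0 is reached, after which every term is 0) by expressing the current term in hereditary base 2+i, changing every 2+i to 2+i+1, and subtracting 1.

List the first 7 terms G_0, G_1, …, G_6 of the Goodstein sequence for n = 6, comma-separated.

(0) 6|_2 = 2^2 + 2 ↦ 3^3 + 3|_3 = 30 ⇒ 29
(1) 29|_3 = 3^3 + 2 ↦ 4^4 + 2|_4 = 258 ⇒ 257
(2) 257|_4 = 4^4 + 1 ↦ 5^5 + 1|_5 = 3126 ⇒ 3125
(3) 3125|_5 = 5^5 ↦ 6^6|_6 = 46656 ⇒ 46655
(4) 46655|_6 = 5·6^5 + 5·6^4 + 5·6^3 + 5·6^2 + 5·6 + 5 ↦ 5·7^5 + 5·7^4 + 5·7^3 + 5·7^2 + 5·7 + 5|_7 = 98040 ⇒ 98039
(5) 98039|_7 = 5·7^5 + 5·7^4 + 5·7^3 + 5·7^2 + 5·7 + 4 ↦ 5·8^5 + 5·8^4 + 5·8^3 + 5·8^2 + 5·8 + 4|_8 = 187244 ⇒ 187243

6, 29, 257, 3125, 46655, 98039, 187243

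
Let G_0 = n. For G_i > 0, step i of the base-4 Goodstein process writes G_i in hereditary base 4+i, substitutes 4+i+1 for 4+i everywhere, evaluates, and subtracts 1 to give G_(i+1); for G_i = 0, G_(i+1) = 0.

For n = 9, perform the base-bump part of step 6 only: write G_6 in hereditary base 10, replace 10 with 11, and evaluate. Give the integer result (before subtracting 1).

G_0=9  [base 4] 2·4 + 1  →[4↦5]→  2·5 + 1 = 11  −1 ⇒ G_1=10
G_1=10  [base 5] 2·5  →[5↦6]→  2·6 = 12  −1 ⇒ G_2=11
G_2=11  [base 6] 6 + 5  →[6↦7]→  7 + 5 = 12  −1 ⇒ G_3=11
G_3=11  [base 7] 7 + 4  →[7↦8]→  8 + 4 = 12  −1 ⇒ G_4=11
G_4=11  [base 8] 8 + 3  →[8↦9]→  9 + 3 = 12  −1 ⇒ G_5=11
G_5=11  [base 9] 9 + 2  →[9↦10]→  10 + 2 = 12  −1 ⇒ G_6=11

12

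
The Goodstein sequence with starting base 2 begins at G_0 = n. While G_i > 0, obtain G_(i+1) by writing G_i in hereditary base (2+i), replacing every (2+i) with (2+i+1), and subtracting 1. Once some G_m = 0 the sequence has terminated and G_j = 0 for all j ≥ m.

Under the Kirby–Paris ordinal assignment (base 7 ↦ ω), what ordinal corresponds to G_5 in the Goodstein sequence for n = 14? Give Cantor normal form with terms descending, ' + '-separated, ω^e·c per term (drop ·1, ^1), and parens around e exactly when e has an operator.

ω^(ω + 1) + ω^5·5 + ω^4·5 + ω^3·5 + ω^2·5 + ω·5 + 4

G_0 = 14. HB_2(14) = 2^(2 + 1) + 2^2 + 2. Bump = 111. G_1 = 110.
G_1 = 110. HB_3(110) = 3^(3 + 1) + 3^3 + 2. Bump = 1282. G_2 = 1281.
G_2 = 1281. HB_4(1281) = 4^(4 + 1) + 4^4 + 1. Bump = 18751. G_3 = 18750.
G_3 = 18750. HB_5(18750) = 5^(5 + 1) + 5^5. Bump = 326592. G_4 = 326591.
G_4 = 326591. HB_6(326591) = 6^(6 + 1) + 5·6^5 + 5·6^4 + 5·6^3 + 5·6^2 + 5·6 + 5. Bump = 5862841. G_5 = 5862840.
G_5 = 5862840. HB_7(5862840) = 7^(7 + 1) + 5·7^5 + 5·7^4 + 5·7^3 + 5·7^2 + 5·7 + 4. Bump = 134404972. G_6 = 134404971.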